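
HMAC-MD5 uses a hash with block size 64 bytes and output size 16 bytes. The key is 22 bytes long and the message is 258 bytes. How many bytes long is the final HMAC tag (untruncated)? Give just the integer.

16

The tag is one MD5 digest: 16 bytes.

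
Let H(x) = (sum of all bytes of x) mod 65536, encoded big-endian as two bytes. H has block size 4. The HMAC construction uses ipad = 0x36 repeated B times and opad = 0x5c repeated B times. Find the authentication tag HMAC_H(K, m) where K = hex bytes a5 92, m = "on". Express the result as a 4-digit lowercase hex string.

Key hex bytes a5 92 is 2 bytes ≤ B = 4; zero-pad to 4 bytes: K' = a5 92 00 00.
K' ⊕ ipad = 93 a4 36 36.  K' ⊕ opad = f9 ce 5c 5c.
Inner input = (K'⊕ipad) ∥ m = 93 a4 36 36 ∥ 6f 6e.
Inner hash: sum = 147+164+54+54+111+110 = 640 → 02 80.
Outer input = (K'⊕opad) ∥ inner = f9 ce 5c 5c ∥ 02 80.
Outer hash (tag): sum = 249+206+92+92+2+128 = 769 → 03 01.

0301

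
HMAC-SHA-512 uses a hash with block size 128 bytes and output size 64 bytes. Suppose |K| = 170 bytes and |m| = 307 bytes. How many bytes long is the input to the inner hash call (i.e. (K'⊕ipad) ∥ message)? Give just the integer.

Key is 170 > 128 bytes, so it is hashed to 64 bytes then zero-padded to 128: |K'| = 128.
Inner input = (K'⊕ipad) ∥ m → 128 + 307 = 435 bytes.

435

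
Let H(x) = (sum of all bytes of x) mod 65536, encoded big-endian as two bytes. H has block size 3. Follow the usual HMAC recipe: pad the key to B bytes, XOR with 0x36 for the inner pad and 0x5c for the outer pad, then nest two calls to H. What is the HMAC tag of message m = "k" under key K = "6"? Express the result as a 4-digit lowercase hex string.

01f9

Key "6" = 36 is 1 byte ≤ B = 3; zero-pad to 3 bytes: K' = 36 00 00.
K' ⊕ ipad = 00 36 36.  K' ⊕ opad = 6a 5c 5c.
Inner input = (K'⊕ipad) ∥ m = 00 36 36 ∥ 6b.
Inner hash: sum = 0+54+54+107 = 215 → 00 d7.
Outer input = (K'⊕opad) ∥ inner = 6a 5c 5c ∥ 00 d7.
Outer hash (tag): sum = 106+92+92+0+215 = 505 → 01 f9.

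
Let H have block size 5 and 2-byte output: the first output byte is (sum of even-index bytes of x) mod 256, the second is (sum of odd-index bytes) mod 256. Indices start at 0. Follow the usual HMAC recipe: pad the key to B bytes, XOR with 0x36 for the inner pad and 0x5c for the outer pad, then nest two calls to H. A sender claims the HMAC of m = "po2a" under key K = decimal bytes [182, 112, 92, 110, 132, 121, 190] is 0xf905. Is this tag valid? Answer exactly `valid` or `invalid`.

valid

Key decimal bytes [182, 112, 92, 110, 132, 121, 190] = b6 70 5c 6e 84 79 be is 7 bytes > B = 5, so hash it first: H(key) = 54 57, then zero-pad to 5 bytes: K' = 54 57 00 00 00.
K' ⊕ ipad = 62 61 36 36 36; K' ⊕ opad = 08 0b 5c 5c 5c.
Inner hash: even-index sum = 414 mod 256 = 158; odd-index sum = 313 mod 256 = 57 → 9e 39.
Outer hash (recomputed tag): even-index sum = 249 mod 256 = 249; odd-index sum = 261 mod 256 = 5 → f9 05.
Recomputed tag = f905; claimed = f905 → match.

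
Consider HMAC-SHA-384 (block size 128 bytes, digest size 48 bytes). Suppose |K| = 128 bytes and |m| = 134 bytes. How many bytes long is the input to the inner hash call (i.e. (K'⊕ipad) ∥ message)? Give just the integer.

262

Key is 128 ≤ 128 bytes, zero-padded: |K'| = 128.
Inner input = (K'⊕ipad) ∥ m → 128 + 134 = 262 bytes.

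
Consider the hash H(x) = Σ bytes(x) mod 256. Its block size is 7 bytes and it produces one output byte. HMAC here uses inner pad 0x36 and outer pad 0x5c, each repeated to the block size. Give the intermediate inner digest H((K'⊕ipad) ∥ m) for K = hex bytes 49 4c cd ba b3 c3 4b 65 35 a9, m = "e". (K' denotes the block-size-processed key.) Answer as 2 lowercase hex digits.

Key hex bytes 49 4c cd ba b3 c3 4b 65 35 a9 is 10 bytes > B = 7, so hash it first: H(key) = 20, then zero-pad to 7 bytes: K' = 20 00 00 00 00 00 00.
K' ⊕ ipad = 16 36 36 36 36 36 36.
Inner input = 16 36 36 36 36 36 36 ∥ 65.
Inner hash: sum = 22+54+54+54+54+54+54+101 = 447; mod 256 = 191 → bf.

bf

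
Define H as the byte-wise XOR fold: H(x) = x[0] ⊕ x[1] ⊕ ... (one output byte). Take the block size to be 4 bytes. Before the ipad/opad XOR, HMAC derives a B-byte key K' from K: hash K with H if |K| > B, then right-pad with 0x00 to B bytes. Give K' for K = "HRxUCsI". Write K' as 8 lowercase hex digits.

|K| = 7 > B = 4, so first hash the key.
H(K): XOR 48⊕52⊕78⊕55⊕43⊕73⊕49 = 4e.
Zero-pad H(K) = 4e to 4 bytes: K' = 4e 00 00 00.

4e000000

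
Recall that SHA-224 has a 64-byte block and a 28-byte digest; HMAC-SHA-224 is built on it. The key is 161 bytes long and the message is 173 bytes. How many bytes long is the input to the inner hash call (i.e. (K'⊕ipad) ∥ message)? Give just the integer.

237

Key is 161 > 64 bytes, so it is hashed to 28 bytes then zero-padded to 64: |K'| = 64.
Inner input = (K'⊕ipad) ∥ m → 64 + 173 = 237 bytes.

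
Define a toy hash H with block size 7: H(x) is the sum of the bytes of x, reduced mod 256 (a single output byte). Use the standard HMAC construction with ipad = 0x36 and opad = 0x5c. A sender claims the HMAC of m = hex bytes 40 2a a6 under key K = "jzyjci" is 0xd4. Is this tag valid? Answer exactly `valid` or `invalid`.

Key "jzyjci" = 6a 7a 79 6a 63 69 is 6 bytes ≤ B = 7; zero-pad to 7 bytes: K' = 6a 7a 79 6a 63 69 00.
K' ⊕ ipad = 5c 4c 4f 5c 55 5f 36; K' ⊕ opad = 36 26 25 36 3f 35 5c.
Inner hash: sum = 92+76+79+92+85+95+54+64+42+166 = 845; mod 256 = 77 → 4d.
Outer hash (recomputed tag): sum = 54+38+37+54+63+53+92+77 = 468; mod 256 = 212 → d4.
Recomputed tag = d4; claimed = d4 → match.

valid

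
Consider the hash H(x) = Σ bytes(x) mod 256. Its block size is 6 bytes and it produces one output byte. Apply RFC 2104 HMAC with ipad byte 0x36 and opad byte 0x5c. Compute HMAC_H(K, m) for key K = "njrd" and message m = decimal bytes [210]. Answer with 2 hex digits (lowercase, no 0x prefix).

Key "njrd" = 6e 6a 72 64 is 4 bytes ≤ B = 6; zero-pad to 6 bytes: K' = 6e 6a 72 64 00 00.
K' ⊕ ipad = 58 5c 44 52 36 36.  K' ⊕ opad = 32 36 2e 38 5c 5c.
Inner input = (K'⊕ipad) ∥ m = 58 5c 44 52 36 36 ∥ d2.
Inner hash: sum = 88+92+68+82+54+54+210 = 648; mod 256 = 136 → 88.
Outer input = (K'⊕opad) ∥ inner = 32 36 2e 38 5c 5c ∥ 88.
Outer hash (tag): sum = 50+54+46+56+92+92+136 = 526; mod 256 = 14 → 0e.

0e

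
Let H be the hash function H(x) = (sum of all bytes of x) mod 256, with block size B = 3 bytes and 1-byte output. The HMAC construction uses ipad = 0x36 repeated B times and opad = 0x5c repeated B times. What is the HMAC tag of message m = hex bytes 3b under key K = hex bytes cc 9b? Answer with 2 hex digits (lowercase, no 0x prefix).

cb

Key hex bytes cc 9b is 2 bytes ≤ B = 3; zero-pad to 3 bytes: K' = cc 9b 00.
K' ⊕ ipad = fa ad 36.  K' ⊕ opad = 90 c7 5c.
Inner input = (K'⊕ipad) ∥ m = fa ad 36 ∥ 3b.
Inner hash: sum = 250+173+54+59 = 536; mod 256 = 24 → 18.
Outer input = (K'⊕opad) ∥ inner = 90 c7 5c ∥ 18.
Outer hash (tag): sum = 144+199+92+24 = 459; mod 256 = 203 → cb.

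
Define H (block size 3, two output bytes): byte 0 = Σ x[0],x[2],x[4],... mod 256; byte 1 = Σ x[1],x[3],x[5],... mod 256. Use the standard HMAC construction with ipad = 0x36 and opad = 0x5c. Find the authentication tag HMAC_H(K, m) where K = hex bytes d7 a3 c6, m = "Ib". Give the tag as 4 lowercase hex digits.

Key hex bytes d7 a3 c6 is exactly B = 3 bytes: K' = d7 a3 c6.
K' ⊕ ipad = e1 95 f0.  K' ⊕ opad = 8b ff 9a.
Inner input = (K'⊕ipad) ∥ m = e1 95 f0 ∥ 49 62.
Inner hash: even-index sum = 563 mod 256 = 51; odd-index sum = 222 mod 256 = 222 → 33 de.
Outer input = (K'⊕opad) ∥ inner = 8b ff 9a ∥ 33 de.
Outer hash (tag): even-index sum = 515 mod 256 = 3; odd-index sum = 306 mod 256 = 50 → 03 32.

0332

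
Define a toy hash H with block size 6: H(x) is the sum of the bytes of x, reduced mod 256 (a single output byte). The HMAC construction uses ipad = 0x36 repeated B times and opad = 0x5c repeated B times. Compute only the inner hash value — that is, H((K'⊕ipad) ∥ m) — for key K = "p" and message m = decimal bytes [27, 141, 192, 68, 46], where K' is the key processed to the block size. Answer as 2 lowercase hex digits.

2e

Key "p" = 70 is 1 byte ≤ B = 6; zero-pad to 6 bytes: K' = 70 00 00 00 00 00.
K' ⊕ ipad = 46 36 36 36 36 36.
Inner input = 46 36 36 36 36 36 ∥ 1b 8d c0 44 2e.
Inner hash: sum = 70+54+54+54+54+54+27+141+192+68+46 = 814; mod 256 = 46 → 2e.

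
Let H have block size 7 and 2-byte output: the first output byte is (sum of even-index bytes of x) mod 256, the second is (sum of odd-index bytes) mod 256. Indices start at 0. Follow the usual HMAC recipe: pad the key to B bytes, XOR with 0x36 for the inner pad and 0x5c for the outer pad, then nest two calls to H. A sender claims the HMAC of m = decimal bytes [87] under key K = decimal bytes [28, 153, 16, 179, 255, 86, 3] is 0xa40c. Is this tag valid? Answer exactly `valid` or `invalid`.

invalid

Key decimal bytes [28, 153, 16, 179, 255, 86, 3] = 1c 99 10 b3 ff 56 03 is exactly B = 7 bytes: K' = 1c 99 10 b3 ff 56 03.
K' ⊕ ipad = 2a af 26 85 c9 60 35; K' ⊕ opad = 40 c5 4c ef a3 0a 5f.
Inner hash: even-index sum = 334 mod 256 = 78; odd-index sum = 491 mod 256 = 235 → 4e eb.
Outer hash (recomputed tag): even-index sum = 633 mod 256 = 121; odd-index sum = 524 mod 256 = 12 → 79 0c.
Recomputed tag = 790c; claimed = a40c → mismatch.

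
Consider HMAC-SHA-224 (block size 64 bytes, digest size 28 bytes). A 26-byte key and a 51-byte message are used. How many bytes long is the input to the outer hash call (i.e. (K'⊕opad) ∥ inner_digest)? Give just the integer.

Key is 26 ≤ 64 bytes, zero-padded: |K'| = 64.
Outer input = (K'⊕opad) ∥ H(inner) → 64 + 28 = 92 bytes.

92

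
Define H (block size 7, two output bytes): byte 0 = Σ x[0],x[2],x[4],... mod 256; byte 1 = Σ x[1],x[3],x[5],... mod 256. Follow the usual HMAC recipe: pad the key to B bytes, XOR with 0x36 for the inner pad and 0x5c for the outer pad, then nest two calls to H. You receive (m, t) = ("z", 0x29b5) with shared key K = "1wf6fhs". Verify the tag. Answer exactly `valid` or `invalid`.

Key "1wf6fhs" = 31 77 66 36 66 68 73 is exactly B = 7 bytes: K' = 31 77 66 36 66 68 73.
K' ⊕ ipad = 07 41 50 00 50 5e 45; K' ⊕ opad = 6d 2b 3a 6a 3a 34 2f.
Inner hash: even-index sum = 236 mod 256 = 236; odd-index sum = 281 mod 256 = 25 → ec 19.
Outer hash (recomputed tag): even-index sum = 297 mod 256 = 41; odd-index sum = 437 mod 256 = 181 → 29 b5.
Recomputed tag = 29b5; claimed = 29b5 → match.

valid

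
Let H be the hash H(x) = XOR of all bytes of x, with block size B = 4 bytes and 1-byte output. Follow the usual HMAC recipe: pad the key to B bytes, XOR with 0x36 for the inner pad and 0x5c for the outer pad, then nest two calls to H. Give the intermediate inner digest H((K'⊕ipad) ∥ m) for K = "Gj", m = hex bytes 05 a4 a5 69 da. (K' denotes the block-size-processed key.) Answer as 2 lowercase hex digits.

Key "Gj" = 47 6a is 2 bytes ≤ B = 4; zero-pad to 4 bytes: K' = 47 6a 00 00.
K' ⊕ ipad = 71 5c 36 36.
Inner input = 71 5c 36 36 ∥ 05 a4 a5 69 da.
Inner hash: XOR 71⊕5c⊕36⊕36⊕05⊕a4⊕a5⊕69⊕da = 9a.

9a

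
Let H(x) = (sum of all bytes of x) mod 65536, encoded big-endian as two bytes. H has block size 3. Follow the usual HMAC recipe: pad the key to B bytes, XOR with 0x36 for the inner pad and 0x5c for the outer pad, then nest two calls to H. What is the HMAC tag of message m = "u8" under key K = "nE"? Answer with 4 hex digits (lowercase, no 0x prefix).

Key "nE" = 6e 45 is 2 bytes ≤ B = 3; zero-pad to 3 bytes: K' = 6e 45 00.
K' ⊕ ipad = 58 73 36.  K' ⊕ opad = 32 19 5c.
Inner input = (K'⊕ipad) ∥ m = 58 73 36 ∥ 75 38.
Inner hash: sum = 88+115+54+117+56 = 430 → 01 ae.
Outer input = (K'⊕opad) ∥ inner = 32 19 5c ∥ 01 ae.
Outer hash (tag): sum = 50+25+92+1+174 = 342 → 01 56.

0156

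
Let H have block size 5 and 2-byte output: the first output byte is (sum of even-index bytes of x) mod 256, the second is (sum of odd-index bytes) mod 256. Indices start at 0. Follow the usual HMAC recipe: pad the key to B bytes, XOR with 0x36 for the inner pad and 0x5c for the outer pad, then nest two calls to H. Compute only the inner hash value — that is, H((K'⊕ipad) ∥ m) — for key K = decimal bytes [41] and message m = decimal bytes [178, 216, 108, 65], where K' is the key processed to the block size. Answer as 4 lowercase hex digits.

Key decimal bytes [41] = 29 is 1 byte ≤ B = 5; zero-pad to 5 bytes: K' = 29 00 00 00 00.
K' ⊕ ipad = 1f 36 36 36 36.
Inner input = 1f 36 36 36 36 ∥ b2 d8 6c 41.
Inner hash: even-index sum = 420 mod 256 = 164; odd-index sum = 394 mod 256 = 138 → a4 8a.

a48a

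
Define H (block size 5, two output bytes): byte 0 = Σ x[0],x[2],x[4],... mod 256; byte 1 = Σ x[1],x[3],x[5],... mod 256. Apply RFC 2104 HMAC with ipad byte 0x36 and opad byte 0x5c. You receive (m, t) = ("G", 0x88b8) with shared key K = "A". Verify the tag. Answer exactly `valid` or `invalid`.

invalid

Key "A" = 41 is 1 byte ≤ B = 5; zero-pad to 5 bytes: K' = 41 00 00 00 00.
K' ⊕ ipad = 77 36 36 36 36; K' ⊕ opad = 1d 5c 5c 5c 5c.
Inner hash: even-index sum = 227 mod 256 = 227; odd-index sum = 179 mod 256 = 179 → e3 b3.
Outer hash (recomputed tag): even-index sum = 392 mod 256 = 136; odd-index sum = 411 mod 256 = 155 → 88 9b.
Recomputed tag = 889b; claimed = 88b8 → mismatch.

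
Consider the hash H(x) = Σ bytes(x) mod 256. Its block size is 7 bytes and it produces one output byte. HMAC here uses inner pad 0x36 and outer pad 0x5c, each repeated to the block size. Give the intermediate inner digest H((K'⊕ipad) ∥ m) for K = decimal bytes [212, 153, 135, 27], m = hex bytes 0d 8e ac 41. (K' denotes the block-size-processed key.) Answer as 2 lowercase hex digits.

Key decimal bytes [212, 153, 135, 27] = d4 99 87 1b is 4 bytes ≤ B = 7; zero-pad to 7 bytes: K' = d4 99 87 1b 00 00 00.
K' ⊕ ipad = e2 af b1 2d 36 36 36.
Inner input = e2 af b1 2d 36 36 36 ∥ 0d 8e ac 41.
Inner hash: sum = 226+175+177+45+54+54+54+13+142+172+65 = 1177; mod 256 = 153 → 99.

99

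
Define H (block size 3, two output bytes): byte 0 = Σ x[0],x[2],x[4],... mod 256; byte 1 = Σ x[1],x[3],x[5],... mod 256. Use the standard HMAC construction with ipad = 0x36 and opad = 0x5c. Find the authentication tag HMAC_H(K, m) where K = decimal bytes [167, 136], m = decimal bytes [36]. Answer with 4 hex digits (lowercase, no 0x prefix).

399b

Key decimal bytes [167, 136] = a7 88 is 2 bytes ≤ B = 3; zero-pad to 3 bytes: K' = a7 88 00.
K' ⊕ ipad = 91 be 36.  K' ⊕ opad = fb d4 5c.
Inner input = (K'⊕ipad) ∥ m = 91 be 36 ∥ 24.
Inner hash: even-index sum = 199 mod 256 = 199; odd-index sum = 226 mod 256 = 226 → c7 e2.
Outer input = (K'⊕opad) ∥ inner = fb d4 5c ∥ c7 e2.
Outer hash (tag): even-index sum = 569 mod 256 = 57; odd-index sum = 411 mod 256 = 155 → 39 9b.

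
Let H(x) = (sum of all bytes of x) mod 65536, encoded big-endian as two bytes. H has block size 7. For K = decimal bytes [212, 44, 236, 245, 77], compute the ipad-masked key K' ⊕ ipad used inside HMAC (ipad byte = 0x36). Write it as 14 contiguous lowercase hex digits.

e21adac37b3636

Key decimal bytes [212, 44, 236, 245, 77] = d4 2c ec f5 4d is 5 bytes ≤ B = 7; zero-pad to 7 bytes: K' = d4 2c ec f5 4d 00 00.
XOR each byte with 0x36: d4⊕36=e2, 2c⊕36=1a, ec⊕36=da, f5⊕36=c3, 4d⊕36=7b, 00⊕36=36, 00⊕36=36.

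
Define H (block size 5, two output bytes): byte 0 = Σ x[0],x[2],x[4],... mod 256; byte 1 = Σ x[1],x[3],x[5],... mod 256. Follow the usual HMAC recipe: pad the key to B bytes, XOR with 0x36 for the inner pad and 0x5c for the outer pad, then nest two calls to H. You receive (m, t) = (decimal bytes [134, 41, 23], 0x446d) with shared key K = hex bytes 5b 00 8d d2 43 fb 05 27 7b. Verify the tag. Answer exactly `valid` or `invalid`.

invalid

Key hex bytes 5b 00 8d d2 43 fb 05 27 7b is 9 bytes > B = 5, so hash it first: H(key) = ab f4, then zero-pad to 5 bytes: K' = ab f4 00 00 00.
K' ⊕ ipad = 9d c2 36 36 36; K' ⊕ opad = f7 a8 5c 5c 5c.
Inner hash: even-index sum = 306 mod 256 = 50; odd-index sum = 405 mod 256 = 149 → 32 95.
Outer hash (recomputed tag): even-index sum = 580 mod 256 = 68; odd-index sum = 310 mod 256 = 54 → 44 36.
Recomputed tag = 4436; claimed = 446d → mismatch.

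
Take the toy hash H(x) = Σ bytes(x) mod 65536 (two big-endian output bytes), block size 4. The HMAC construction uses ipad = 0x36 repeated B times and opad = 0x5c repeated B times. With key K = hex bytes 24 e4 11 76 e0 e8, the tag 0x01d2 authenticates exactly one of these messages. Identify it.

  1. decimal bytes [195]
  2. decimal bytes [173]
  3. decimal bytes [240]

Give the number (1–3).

2

Key hex bytes 24 e4 11 76 e0 e8 is 6 bytes > B = 4, so hash it first: H(key) = 03 57, then zero-pad to 4 bytes: K' = 03 57 00 00.
K' ⊕ ipad = 35 61 36 36; K' ⊕ opad = 5f 0b 5c 5c.
m1: inner = H(35 61 36 36 c3) = 01 c5; tag = H(5f 0b 5c 5c 01 c5) = 01e8
m2: inner = H(35 61 36 36 ad) = 01 af; tag = H(5f 0b 5c 5c 01 af) = 01d2 ← matches
m3: inner = H(35 61 36 36 f0) = 01 f2; tag = H(5f 0b 5c 5c 01 f2) = 0215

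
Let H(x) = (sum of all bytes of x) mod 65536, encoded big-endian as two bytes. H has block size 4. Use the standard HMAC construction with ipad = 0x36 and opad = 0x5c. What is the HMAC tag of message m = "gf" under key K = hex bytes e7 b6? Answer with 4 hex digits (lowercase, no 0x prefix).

02e9

Key hex bytes e7 b6 is 2 bytes ≤ B = 4; zero-pad to 4 bytes: K' = e7 b6 00 00.
K' ⊕ ipad = d1 80 36 36.  K' ⊕ opad = bb ea 5c 5c.
Inner input = (K'⊕ipad) ∥ m = d1 80 36 36 ∥ 67 66.
Inner hash: sum = 209+128+54+54+103+102 = 650 → 02 8a.
Outer input = (K'⊕opad) ∥ inner = bb ea 5c 5c ∥ 02 8a.
Outer hash (tag): sum = 187+234+92+92+2+138 = 745 → 02 e9.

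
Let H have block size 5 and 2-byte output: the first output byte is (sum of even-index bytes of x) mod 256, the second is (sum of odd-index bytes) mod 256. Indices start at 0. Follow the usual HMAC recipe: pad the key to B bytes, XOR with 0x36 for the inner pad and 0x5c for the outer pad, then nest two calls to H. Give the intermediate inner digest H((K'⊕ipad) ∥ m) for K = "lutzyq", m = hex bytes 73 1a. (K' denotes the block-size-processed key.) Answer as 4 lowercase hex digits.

f5ff

Key "lutzyq" = 6c 75 74 7a 79 71 is 6 bytes > B = 5, so hash it first: H(key) = 59 60, then zero-pad to 5 bytes: K' = 59 60 00 00 00.
K' ⊕ ipad = 6f 56 36 36 36.
Inner input = 6f 56 36 36 36 ∥ 73 1a.
Inner hash: even-index sum = 245 mod 256 = 245; odd-index sum = 255 mod 256 = 255 → f5 ff.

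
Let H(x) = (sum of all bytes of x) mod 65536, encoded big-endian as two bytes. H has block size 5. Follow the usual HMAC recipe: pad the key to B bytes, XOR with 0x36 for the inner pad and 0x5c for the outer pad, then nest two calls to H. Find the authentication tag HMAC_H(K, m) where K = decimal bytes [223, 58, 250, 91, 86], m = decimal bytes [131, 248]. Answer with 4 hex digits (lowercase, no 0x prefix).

Key decimal bytes [223, 58, 250, 91, 86] = df 3a fa 5b 56 is exactly B = 5 bytes: K' = df 3a fa 5b 56.
K' ⊕ ipad = e9 0c cc 6d 60.  K' ⊕ opad = 83 66 a6 07 0a.
Inner input = (K'⊕ipad) ∥ m = e9 0c cc 6d 60 ∥ 83 f8.
Inner hash: sum = 233+12+204+109+96+131+248 = 1033 → 04 09.
Outer input = (K'⊕opad) ∥ inner = 83 66 a6 07 0a ∥ 04 09.
Outer hash (tag): sum = 131+102+166+7+10+4+9 = 429 → 01 ad.

01ad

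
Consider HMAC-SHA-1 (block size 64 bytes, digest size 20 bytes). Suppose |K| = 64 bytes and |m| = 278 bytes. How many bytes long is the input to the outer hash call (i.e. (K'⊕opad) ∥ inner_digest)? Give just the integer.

84

Key is 64 ≤ 64 bytes, zero-padded: |K'| = 64.
Outer input = (K'⊕opad) ∥ H(inner) → 64 + 20 = 84 bytes.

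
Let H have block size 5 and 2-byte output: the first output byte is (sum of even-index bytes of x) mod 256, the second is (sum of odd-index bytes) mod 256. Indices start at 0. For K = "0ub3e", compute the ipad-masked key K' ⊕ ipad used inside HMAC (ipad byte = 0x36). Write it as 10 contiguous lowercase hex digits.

Key "0ub3e" = 30 75 62 33 65 is exactly B = 5 bytes: K' = 30 75 62 33 65.
XOR each byte with 0x36: 30⊕36=06, 75⊕36=43, 62⊕36=54, 33⊕36=05, 65⊕36=53.

0643540553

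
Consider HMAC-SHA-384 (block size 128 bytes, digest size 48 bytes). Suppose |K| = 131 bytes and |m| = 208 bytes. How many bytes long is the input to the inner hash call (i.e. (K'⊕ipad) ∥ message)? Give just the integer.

Key is 131 > 128 bytes, so it is hashed to 48 bytes then zero-padded to 128: |K'| = 128.
Inner input = (K'⊕ipad) ∥ m → 128 + 208 = 336 bytes.

336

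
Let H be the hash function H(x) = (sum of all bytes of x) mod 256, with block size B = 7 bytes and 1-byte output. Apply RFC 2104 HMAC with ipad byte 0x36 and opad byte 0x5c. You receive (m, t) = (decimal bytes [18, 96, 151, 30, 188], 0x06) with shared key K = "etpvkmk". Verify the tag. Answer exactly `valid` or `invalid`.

invalid

Key "etpvkmk" = 65 74 70 76 6b 6d 6b is exactly B = 7 bytes: K' = 65 74 70 76 6b 6d 6b.
K' ⊕ ipad = 53 42 46 40 5d 5b 5d; K' ⊕ opad = 39 28 2c 2a 37 31 37.
Inner hash: sum = 83+66+70+64+93+91+93+18+96+151+30+188 = 1043; mod 256 = 19 → 13.
Outer hash (recomputed tag): sum = 57+40+44+42+55+49+55+19 = 361; mod 256 = 105 → 69.
Recomputed tag = 69; claimed = 06 → mismatch.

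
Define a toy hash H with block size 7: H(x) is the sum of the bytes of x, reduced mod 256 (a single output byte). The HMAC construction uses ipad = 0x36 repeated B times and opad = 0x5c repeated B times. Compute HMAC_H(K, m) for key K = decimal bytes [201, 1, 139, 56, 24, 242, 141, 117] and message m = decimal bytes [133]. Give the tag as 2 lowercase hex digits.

Key decimal bytes [201, 1, 139, 56, 24, 242, 141, 117] = c9 01 8b 38 18 f2 8d 75 is 8 bytes > B = 7, so hash it first: H(key) = 99, then zero-pad to 7 bytes: K' = 99 00 00 00 00 00 00.
K' ⊕ ipad = af 36 36 36 36 36 36.  K' ⊕ opad = c5 5c 5c 5c 5c 5c 5c.
Inner input = (K'⊕ipad) ∥ m = af 36 36 36 36 36 36 ∥ 85.
Inner hash: sum = 175+54+54+54+54+54+54+133 = 632; mod 256 = 120 → 78.
Outer input = (K'⊕opad) ∥ inner = c5 5c 5c 5c 5c 5c 5c ∥ 78.
Outer hash (tag): sum = 197+92+92+92+92+92+92+120 = 869; mod 256 = 101 → 65.

65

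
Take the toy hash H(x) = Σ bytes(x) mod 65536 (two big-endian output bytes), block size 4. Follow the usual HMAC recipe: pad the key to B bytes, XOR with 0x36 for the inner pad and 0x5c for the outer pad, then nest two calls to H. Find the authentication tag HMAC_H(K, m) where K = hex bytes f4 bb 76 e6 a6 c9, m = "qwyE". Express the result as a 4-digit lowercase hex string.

01c8

Key hex bytes f4 bb 76 e6 a6 c9 is 6 bytes > B = 4, so hash it first: H(key) = 04 7a, then zero-pad to 4 bytes: K' = 04 7a 00 00.
K' ⊕ ipad = 32 4c 36 36.  K' ⊕ opad = 58 26 5c 5c.
Inner input = (K'⊕ipad) ∥ m = 32 4c 36 36 ∥ 71 77 79 45.
Inner hash: sum = 50+76+54+54+113+119+121+69 = 656 → 02 90.
Outer input = (K'⊕opad) ∥ inner = 58 26 5c 5c ∥ 02 90.
Outer hash (tag): sum = 88+38+92+92+2+144 = 456 → 01 c8.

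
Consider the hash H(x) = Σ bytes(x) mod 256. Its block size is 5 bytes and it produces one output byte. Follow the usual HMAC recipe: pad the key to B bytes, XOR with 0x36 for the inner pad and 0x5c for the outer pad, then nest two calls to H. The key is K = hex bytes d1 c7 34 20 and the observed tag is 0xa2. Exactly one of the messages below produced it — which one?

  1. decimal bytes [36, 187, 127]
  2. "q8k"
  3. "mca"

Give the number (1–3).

2

Key hex bytes d1 c7 34 20 is 4 bytes ≤ B = 5; zero-pad to 5 bytes: K' = d1 c7 34 20 00.
K' ⊕ ipad = e7 f1 02 16 36; K' ⊕ opad = 8d 9b 68 7c 5c.
m1: inner = H(e7 f1 02 16 36 24 bb 7f) = 84; tag = H(8d 9b 68 7c 5c 84) = ec
m2: inner = H(e7 f1 02 16 36 71 38 6b) = 3a; tag = H(8d 9b 68 7c 5c 3a) = a2 ← matches
m3: inner = H(e7 f1 02 16 36 6d 63 61) = 57; tag = H(8d 9b 68 7c 5c 57) = bf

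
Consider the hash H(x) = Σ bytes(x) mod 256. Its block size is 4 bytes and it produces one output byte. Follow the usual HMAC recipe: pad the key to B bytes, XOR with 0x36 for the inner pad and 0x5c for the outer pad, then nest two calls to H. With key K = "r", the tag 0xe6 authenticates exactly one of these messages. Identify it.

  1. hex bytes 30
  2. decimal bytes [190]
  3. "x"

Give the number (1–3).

Key "r" = 72 is 1 byte ≤ B = 4; zero-pad to 4 bytes: K' = 72 00 00 00.
K' ⊕ ipad = 44 36 36 36; K' ⊕ opad = 2e 5c 5c 5c.
m1: inner = H(44 36 36 36 30) = 16; tag = H(2e 5c 5c 5c 16) = 58
m2: inner = H(44 36 36 36 be) = a4; tag = H(2e 5c 5c 5c a4) = e6 ← matches
m3: inner = H(44 36 36 36 78) = 5e; tag = H(2e 5c 5c 5c 5e) = a0

2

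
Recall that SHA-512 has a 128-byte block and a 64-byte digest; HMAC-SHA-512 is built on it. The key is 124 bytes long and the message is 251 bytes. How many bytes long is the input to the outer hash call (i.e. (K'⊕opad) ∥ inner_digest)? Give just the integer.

Key is 124 ≤ 128 bytes, zero-padded: |K'| = 128.
Outer input = (K'⊕opad) ∥ H(inner) → 128 + 64 = 192 bytes.

192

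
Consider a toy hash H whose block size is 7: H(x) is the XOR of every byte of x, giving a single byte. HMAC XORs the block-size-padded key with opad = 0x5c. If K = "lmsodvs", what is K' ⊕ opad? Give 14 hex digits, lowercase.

30312f33382a2f

Key "lmsodvs" = 6c 6d 73 6f 64 76 73 is exactly B = 7 bytes: K' = 6c 6d 73 6f 64 76 73.
XOR each byte with 0x5c: 6c⊕5c=30, 6d⊕5c=31, 73⊕5c=2f, 6f⊕5c=33, 64⊕5c=38, 76⊕5c=2a, 73⊕5c=2f.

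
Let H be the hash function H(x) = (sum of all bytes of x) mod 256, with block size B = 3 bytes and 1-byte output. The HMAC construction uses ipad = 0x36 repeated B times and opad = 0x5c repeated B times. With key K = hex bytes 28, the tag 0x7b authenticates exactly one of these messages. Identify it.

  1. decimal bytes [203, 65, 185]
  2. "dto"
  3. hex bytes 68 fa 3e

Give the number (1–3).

Key hex bytes 28 is 1 byte ≤ B = 3; zero-pad to 3 bytes: K' = 28 00 00.
K' ⊕ ipad = 1e 36 36; K' ⊕ opad = 74 5c 5c.
m1: inner = H(1e 36 36 cb 41 b9) = 4f; tag = H(74 5c 5c 4f) = 7b ← matches
m2: inner = H(1e 36 36 64 74 6f) = d1; tag = H(74 5c 5c d1) = fd
m3: inner = H(1e 36 36 68 fa 3e) = 2a; tag = H(74 5c 5c 2a) = 56

1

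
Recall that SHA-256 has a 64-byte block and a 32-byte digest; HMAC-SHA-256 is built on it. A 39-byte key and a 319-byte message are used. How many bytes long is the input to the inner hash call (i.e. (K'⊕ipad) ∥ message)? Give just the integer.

Key is 39 ≤ 64 bytes, zero-padded: |K'| = 64.
Inner input = (K'⊕ipad) ∥ m → 64 + 319 = 383 bytes.

383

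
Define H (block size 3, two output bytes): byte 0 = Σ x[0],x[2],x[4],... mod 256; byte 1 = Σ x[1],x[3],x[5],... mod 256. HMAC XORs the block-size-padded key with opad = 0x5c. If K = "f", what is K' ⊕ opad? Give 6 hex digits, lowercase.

Key "f" = 66 is 1 byte ≤ B = 3; zero-pad to 3 bytes: K' = 66 00 00.
XOR each byte with 0x5c: 66⊕5c=3a, 00⊕5c=5c, 00⊕5c=5c.

3a5c5c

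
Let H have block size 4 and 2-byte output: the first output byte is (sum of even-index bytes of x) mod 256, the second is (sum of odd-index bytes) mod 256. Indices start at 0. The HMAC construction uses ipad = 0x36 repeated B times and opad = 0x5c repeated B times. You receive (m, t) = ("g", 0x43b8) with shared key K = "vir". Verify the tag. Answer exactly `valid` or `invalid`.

invalid

Key "vir" = 76 69 72 is 3 bytes ≤ B = 4; zero-pad to 4 bytes: K' = 76 69 72 00.
K' ⊕ ipad = 40 5f 44 36; K' ⊕ opad = 2a 35 2e 5c.
Inner hash: even-index sum = 235 mod 256 = 235; odd-index sum = 149 mod 256 = 149 → eb 95.
Outer hash (recomputed tag): even-index sum = 323 mod 256 = 67; odd-index sum = 294 mod 256 = 38 → 43 26.
Recomputed tag = 4326; claimed = 43b8 → mismatch.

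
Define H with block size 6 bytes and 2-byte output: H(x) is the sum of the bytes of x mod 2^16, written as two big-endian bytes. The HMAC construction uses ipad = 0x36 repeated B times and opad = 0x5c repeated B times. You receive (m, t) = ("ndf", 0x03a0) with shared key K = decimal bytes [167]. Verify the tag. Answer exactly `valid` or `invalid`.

Key decimal bytes [167] = a7 is 1 byte ≤ B = 6; zero-pad to 6 bytes: K' = a7 00 00 00 00 00.
K' ⊕ ipad = 91 36 36 36 36 36; K' ⊕ opad = fb 5c 5c 5c 5c 5c.
Inner hash: sum = 145+54+54+54+54+54+110+100+102 = 727 → 02 d7.
Outer hash (recomputed tag): sum = 251+92+92+92+92+92+2+215 = 928 → 03 a0.
Recomputed tag = 03a0; claimed = 03a0 → match.

valid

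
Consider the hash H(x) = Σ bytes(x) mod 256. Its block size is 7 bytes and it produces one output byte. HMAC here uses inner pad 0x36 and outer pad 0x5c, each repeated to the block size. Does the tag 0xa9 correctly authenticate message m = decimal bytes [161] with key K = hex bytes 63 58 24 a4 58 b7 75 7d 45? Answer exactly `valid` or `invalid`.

Key hex bytes 63 58 24 a4 58 b7 75 7d 45 is 9 bytes > B = 7, so hash it first: H(key) = c9, then zero-pad to 7 bytes: K' = c9 00 00 00 00 00 00.
K' ⊕ ipad = ff 36 36 36 36 36 36; K' ⊕ opad = 95 5c 5c 5c 5c 5c 5c.
Inner hash: sum = 255+54+54+54+54+54+54+161 = 740; mod 256 = 228 → e4.
Outer hash (recomputed tag): sum = 149+92+92+92+92+92+92+228 = 929; mod 256 = 161 → a1.
Recomputed tag = a1; claimed = a9 → mismatch.

invalid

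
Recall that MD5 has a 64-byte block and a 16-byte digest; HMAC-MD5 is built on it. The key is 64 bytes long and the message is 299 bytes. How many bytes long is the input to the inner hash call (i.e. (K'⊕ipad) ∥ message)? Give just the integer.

363

Key is 64 ≤ 64 bytes, zero-padded: |K'| = 64.
Inner input = (K'⊕ipad) ∥ m → 64 + 299 = 363 bytes.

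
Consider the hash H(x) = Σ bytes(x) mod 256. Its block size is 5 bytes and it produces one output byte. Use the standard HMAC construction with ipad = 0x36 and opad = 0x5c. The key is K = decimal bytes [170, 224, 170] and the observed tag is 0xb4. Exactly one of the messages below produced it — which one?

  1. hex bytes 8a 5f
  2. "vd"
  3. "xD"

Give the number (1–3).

Key decimal bytes [170, 224, 170] = aa e0 aa is 3 bytes ≤ B = 5; zero-pad to 5 bytes: K' = aa e0 aa 00 00.
K' ⊕ ipad = 9c d6 9c 36 36; K' ⊕ opad = f6 bc f6 5c 5c.
m1: inner = H(9c d6 9c 36 36 8a 5f) = 63; tag = H(f6 bc f6 5c 5c 63) = c3
m2: inner = H(9c d6 9c 36 36 76 64) = 54; tag = H(f6 bc f6 5c 5c 54) = b4 ← matches
m3: inner = H(9c d6 9c 36 36 78 44) = 36; tag = H(f6 bc f6 5c 5c 36) = 96

2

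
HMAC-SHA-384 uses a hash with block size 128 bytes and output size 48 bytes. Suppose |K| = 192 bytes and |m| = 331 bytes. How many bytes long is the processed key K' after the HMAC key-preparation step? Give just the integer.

128

Key is 192 > 128 bytes, so it is hashed to 48 bytes then zero-padded to 128: |K'| = 128.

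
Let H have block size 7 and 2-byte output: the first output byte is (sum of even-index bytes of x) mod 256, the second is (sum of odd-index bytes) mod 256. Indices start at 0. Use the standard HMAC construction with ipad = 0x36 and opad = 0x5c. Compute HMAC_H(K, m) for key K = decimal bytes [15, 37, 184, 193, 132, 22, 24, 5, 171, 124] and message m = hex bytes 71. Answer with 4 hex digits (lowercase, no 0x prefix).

8eb3

Key decimal bytes [15, 37, 184, 193, 132, 22, 24, 5, 171, 124] = 0f 25 b8 c1 84 16 18 05 ab 7c is 10 bytes > B = 7, so hash it first: H(key) = 0e 7d, then zero-pad to 7 bytes: K' = 0e 7d 00 00 00 00 00.
K' ⊕ ipad = 38 4b 36 36 36 36 36.  K' ⊕ opad = 52 21 5c 5c 5c 5c 5c.
Inner input = (K'⊕ipad) ∥ m = 38 4b 36 36 36 36 36 ∥ 71.
Inner hash: even-index sum = 218 mod 256 = 218; odd-index sum = 296 mod 256 = 40 → da 28.
Outer input = (K'⊕opad) ∥ inner = 52 21 5c 5c 5c 5c 5c ∥ da 28.
Outer hash (tag): even-index sum = 398 mod 256 = 142; odd-index sum = 435 mod 256 = 179 → 8e b3.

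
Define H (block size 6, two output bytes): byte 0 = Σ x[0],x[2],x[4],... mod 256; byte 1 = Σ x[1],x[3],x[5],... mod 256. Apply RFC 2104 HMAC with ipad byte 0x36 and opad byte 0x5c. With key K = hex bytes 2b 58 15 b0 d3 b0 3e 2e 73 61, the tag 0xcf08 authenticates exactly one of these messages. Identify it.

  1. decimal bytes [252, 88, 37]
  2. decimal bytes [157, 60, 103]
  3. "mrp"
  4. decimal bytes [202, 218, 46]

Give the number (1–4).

Key hex bytes 2b 58 15 b0 d3 b0 3e 2e 73 61 is 10 bytes > B = 6, so hash it first: H(key) = c4 47, then zero-pad to 6 bytes: K' = c4 47 00 00 00 00.
K' ⊕ ipad = f2 71 36 36 36 36; K' ⊕ opad = 98 1b 5c 5c 5c 5c.
m1: inner = H(f2 71 36 36 36 36 fc 58 25) = 7f 35; tag = H(98 1b 5c 5c 5c 5c 7f 35) = cf08 ← matches
m2: inner = H(f2 71 36 36 36 36 9d 3c 67) = 62 19; tag = H(98 1b 5c 5c 5c 5c 62 19) = b2ec
m3: inner = H(f2 71 36 36 36 36 6d 72 70) = 3b 4f; tag = H(98 1b 5c 5c 5c 5c 3b 4f) = 8b22
m4: inner = H(f2 71 36 36 36 36 ca da 2e) = 56 b7; tag = H(98 1b 5c 5c 5c 5c 56 b7) = a68a

1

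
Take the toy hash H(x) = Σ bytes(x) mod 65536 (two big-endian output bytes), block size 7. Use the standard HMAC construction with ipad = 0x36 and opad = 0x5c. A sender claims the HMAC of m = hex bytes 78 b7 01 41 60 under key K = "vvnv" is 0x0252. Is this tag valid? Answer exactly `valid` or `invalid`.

Key "vvnv" = 76 76 6e 76 is 4 bytes ≤ B = 7; zero-pad to 7 bytes: K' = 76 76 6e 76 00 00 00.
K' ⊕ ipad = 40 40 58 40 36 36 36; K' ⊕ opad = 2a 2a 32 2a 5c 5c 5c.
Inner hash: sum = 64+64+88+64+54+54+54+120+183+1+65+96 = 907 → 03 8b.
Outer hash (recomputed tag): sum = 42+42+50+42+92+92+92+3+139 = 594 → 02 52.
Recomputed tag = 0252; claimed = 0252 → match.

valid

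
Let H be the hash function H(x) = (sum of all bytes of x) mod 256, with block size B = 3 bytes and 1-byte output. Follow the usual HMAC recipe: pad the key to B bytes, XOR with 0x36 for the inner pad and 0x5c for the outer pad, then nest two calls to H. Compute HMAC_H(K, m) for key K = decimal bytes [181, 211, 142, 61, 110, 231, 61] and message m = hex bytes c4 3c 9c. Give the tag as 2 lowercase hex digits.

Key decimal bytes [181, 211, 142, 61, 110, 231, 61] = b5 d3 8e 3d 6e e7 3d is 7 bytes > B = 3, so hash it first: H(key) = e5, then zero-pad to 3 bytes: K' = e5 00 00.
K' ⊕ ipad = d3 36 36.  K' ⊕ opad = b9 5c 5c.
Inner input = (K'⊕ipad) ∥ m = d3 36 36 ∥ c4 3c 9c.
Inner hash: sum = 211+54+54+196+60+156 = 731; mod 256 = 219 → db.
Outer input = (K'⊕opad) ∥ inner = b9 5c 5c ∥ db.
Outer hash (tag): sum = 185+92+92+219 = 588; mod 256 = 76 → 4c.

4c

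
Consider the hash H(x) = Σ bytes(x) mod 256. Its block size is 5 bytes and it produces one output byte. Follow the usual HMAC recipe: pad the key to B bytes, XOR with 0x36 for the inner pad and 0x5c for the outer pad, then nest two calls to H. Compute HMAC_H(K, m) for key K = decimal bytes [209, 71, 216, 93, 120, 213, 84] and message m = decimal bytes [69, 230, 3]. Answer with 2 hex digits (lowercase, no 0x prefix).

00

Key decimal bytes [209, 71, 216, 93, 120, 213, 84] = d1 47 d8 5d 78 d5 54 is 7 bytes > B = 5, so hash it first: H(key) = ee, then zero-pad to 5 bytes: K' = ee 00 00 00 00.
K' ⊕ ipad = d8 36 36 36 36.  K' ⊕ opad = b2 5c 5c 5c 5c.
Inner input = (K'⊕ipad) ∥ m = d8 36 36 36 36 ∥ 45 e6 03.
Inner hash: sum = 216+54+54+54+54+69+230+3 = 734; mod 256 = 222 → de.
Outer input = (K'⊕opad) ∥ inner = b2 5c 5c 5c 5c ∥ de.
Outer hash (tag): sum = 178+92+92+92+92+222 = 768; mod 256 = 0 → 00.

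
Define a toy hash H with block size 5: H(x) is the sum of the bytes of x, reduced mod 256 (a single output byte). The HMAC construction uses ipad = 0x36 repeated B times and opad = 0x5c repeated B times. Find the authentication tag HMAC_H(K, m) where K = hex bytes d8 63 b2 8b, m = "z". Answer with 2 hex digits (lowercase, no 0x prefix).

18

Key hex bytes d8 63 b2 8b is 4 bytes ≤ B = 5; zero-pad to 5 bytes: K' = d8 63 b2 8b 00.
K' ⊕ ipad = ee 55 84 bd 36.  K' ⊕ opad = 84 3f ee d7 5c.
Inner input = (K'⊕ipad) ∥ m = ee 55 84 bd 36 ∥ 7a.
Inner hash: sum = 238+85+132+189+54+122 = 820; mod 256 = 52 → 34.
Outer input = (K'⊕opad) ∥ inner = 84 3f ee d7 5c ∥ 34.
Outer hash (tag): sum = 132+63+238+215+92+52 = 792; mod 256 = 24 → 18.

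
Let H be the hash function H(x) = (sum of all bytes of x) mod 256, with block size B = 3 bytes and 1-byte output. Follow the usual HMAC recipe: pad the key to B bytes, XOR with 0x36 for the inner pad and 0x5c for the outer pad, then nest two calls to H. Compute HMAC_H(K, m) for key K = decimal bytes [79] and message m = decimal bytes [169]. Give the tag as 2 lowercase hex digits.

Key decimal bytes [79] = 4f is 1 byte ≤ B = 3; zero-pad to 3 bytes: K' = 4f 00 00.
K' ⊕ ipad = 79 36 36.  K' ⊕ opad = 13 5c 5c.
Inner input = (K'⊕ipad) ∥ m = 79 36 36 ∥ a9.
Inner hash: sum = 121+54+54+169 = 398; mod 256 = 142 → 8e.
Outer input = (K'⊕opad) ∥ inner = 13 5c 5c ∥ 8e.
Outer hash (tag): sum = 19+92+92+142 = 345; mod 256 = 89 → 59.

59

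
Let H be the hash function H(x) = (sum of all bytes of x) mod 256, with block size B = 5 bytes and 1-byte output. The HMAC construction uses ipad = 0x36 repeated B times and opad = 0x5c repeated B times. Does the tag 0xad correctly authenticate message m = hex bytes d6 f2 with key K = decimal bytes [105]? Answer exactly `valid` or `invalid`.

invalid

Key decimal bytes [105] = 69 is 1 byte ≤ B = 5; zero-pad to 5 bytes: K' = 69 00 00 00 00.
K' ⊕ ipad = 5f 36 36 36 36; K' ⊕ opad = 35 5c 5c 5c 5c.
Inner hash: sum = 95+54+54+54+54+214+242 = 767; mod 256 = 255 → ff.
Outer hash (recomputed tag): sum = 53+92+92+92+92+255 = 676; mod 256 = 164 → a4.
Recomputed tag = a4; claimed = ad → mismatch.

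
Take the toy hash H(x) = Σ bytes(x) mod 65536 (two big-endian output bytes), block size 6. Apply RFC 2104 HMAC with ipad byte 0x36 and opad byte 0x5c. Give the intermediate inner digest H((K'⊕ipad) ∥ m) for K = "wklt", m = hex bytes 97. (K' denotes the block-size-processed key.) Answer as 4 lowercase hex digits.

023d

Key "wklt" = 77 6b 6c 74 is 4 bytes ≤ B = 6; zero-pad to 6 bytes: K' = 77 6b 6c 74 00 00.
K' ⊕ ipad = 41 5d 5a 42 36 36.
Inner input = 41 5d 5a 42 36 36 ∥ 97.
Inner hash: sum = 65+93+90+66+54+54+151 = 573 → 02 3d.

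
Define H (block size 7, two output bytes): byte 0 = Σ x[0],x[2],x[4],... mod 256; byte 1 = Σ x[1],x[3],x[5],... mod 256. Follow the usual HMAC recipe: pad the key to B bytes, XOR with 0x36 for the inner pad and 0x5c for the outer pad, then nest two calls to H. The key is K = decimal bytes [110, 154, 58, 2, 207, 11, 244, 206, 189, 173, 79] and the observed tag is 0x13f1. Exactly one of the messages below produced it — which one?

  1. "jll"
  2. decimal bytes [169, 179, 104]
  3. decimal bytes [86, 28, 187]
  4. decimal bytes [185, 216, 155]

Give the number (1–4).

Key decimal bytes [110, 154, 58, 2, 207, 11, 244, 206, 189, 173, 79] = 6e 9a 3a 02 cf 0b f4 ce bd ad 4f is 11 bytes > B = 7, so hash it first: H(key) = 77 22, then zero-pad to 7 bytes: K' = 77 22 00 00 00 00 00.
K' ⊕ ipad = 41 14 36 36 36 36 36; K' ⊕ opad = 2b 7e 5c 5c 5c 5c 5c.
m1: inner = H(41 14 36 36 36 36 36 6a 6c 6c) = 4f 56; tag = H(2b 7e 5c 5c 5c 5c 5c 4f 56) = 9585
m2: inner = H(41 14 36 36 36 36 36 a9 b3 68) = 96 91; tag = H(2b 7e 5c 5c 5c 5c 5c 96 91) = d0cc
m3: inner = H(41 14 36 36 36 36 36 56 1c bb) = ff 91; tag = H(2b 7e 5c 5c 5c 5c 5c ff 91) = d035
m4: inner = H(41 14 36 36 36 36 36 b9 d8 9b) = bb d4; tag = H(2b 7e 5c 5c 5c 5c 5c bb d4) = 13f1 ← matches

4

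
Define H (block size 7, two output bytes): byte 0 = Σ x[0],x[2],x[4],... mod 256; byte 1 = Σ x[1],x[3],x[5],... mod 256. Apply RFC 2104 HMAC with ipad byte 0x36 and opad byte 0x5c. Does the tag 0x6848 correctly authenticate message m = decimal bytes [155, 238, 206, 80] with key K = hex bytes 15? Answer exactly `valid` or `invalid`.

Key hex bytes 15 is 1 byte ≤ B = 7; zero-pad to 7 bytes: K' = 15 00 00 00 00 00 00.
K' ⊕ ipad = 23 36 36 36 36 36 36; K' ⊕ opad = 49 5c 5c 5c 5c 5c 5c.
Inner hash: even-index sum = 515 mod 256 = 3; odd-index sum = 523 mod 256 = 11 → 03 0b.
Outer hash (recomputed tag): even-index sum = 360 mod 256 = 104; odd-index sum = 279 mod 256 = 23 → 68 17.
Recomputed tag = 6817; claimed = 6848 → mismatch.

invalid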